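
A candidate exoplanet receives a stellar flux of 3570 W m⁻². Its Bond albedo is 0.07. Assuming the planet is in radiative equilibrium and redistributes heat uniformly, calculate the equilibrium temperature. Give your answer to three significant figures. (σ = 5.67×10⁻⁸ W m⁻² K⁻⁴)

Energy balance: absorbed = emitted ⇒ πR²·S(1−A) = 4πR²·σT_eq⁴, so T_eq⁴ = S(1−A)/(4σ).
T_eq = [3570 × 0.93 / (4 × 5.67×10⁻⁸)]^(1/4) = (1.46×10¹⁰)^(1/4) = 348 K.

T_eq ≈ 348 K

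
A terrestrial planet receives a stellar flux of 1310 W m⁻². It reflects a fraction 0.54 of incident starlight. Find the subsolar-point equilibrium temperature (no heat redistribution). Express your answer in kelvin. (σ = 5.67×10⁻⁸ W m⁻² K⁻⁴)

T_ss ≈ 321 K

At the subsolar point the surface absorbs S(1−A) and emits σT⁴ per unit area — no factor of 4, since only the local patch is in balance.
T = [1310 × 0.46 / 5.67×10⁻⁸]^(1/4) = (1.06×10¹⁰)^(1/4) = 321 K.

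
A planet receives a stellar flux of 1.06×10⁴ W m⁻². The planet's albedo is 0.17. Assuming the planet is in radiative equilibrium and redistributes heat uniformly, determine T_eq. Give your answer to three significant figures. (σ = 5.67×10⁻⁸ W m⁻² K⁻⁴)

Energy balance: absorbed = emitted ⇒ πR²·S(1−A) = 4πR²·σT_eq⁴, so T_eq⁴ = S(1−A)/(4σ).
T_eq = [1.06×10⁴ × 0.83 / (4 × 5.67×10⁻⁸)]^(1/4) = (3.88×10¹⁰)^(1/4) = 444 K.

T_eq ≈ 444 K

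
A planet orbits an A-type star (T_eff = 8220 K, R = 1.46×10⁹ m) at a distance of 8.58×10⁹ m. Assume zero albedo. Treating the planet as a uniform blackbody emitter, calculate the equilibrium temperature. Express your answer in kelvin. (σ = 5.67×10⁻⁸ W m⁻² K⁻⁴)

T_eq ≈ 2400 K

L = 4πR_⋆²σT_⋆⁴ = 4π(1.46×10⁹)² × 5.67×10⁻⁸ × (8220)⁴ = 6.93×10²⁷ W.
S = L/(4πd²) = 7.50×10⁶ W m⁻².
Energy balance: absorbed = emitted ⇒ πR²·S(1−A) = 4πR²·σT_eq⁴, so T_eq⁴ = S(1−A)/(4σ).
T_eq = [7.50×10⁶ × 1.00 / (4 × 5.67×10⁻⁸)]^(1/4) = (3.30×10¹³)^(1/4) = 2400 K.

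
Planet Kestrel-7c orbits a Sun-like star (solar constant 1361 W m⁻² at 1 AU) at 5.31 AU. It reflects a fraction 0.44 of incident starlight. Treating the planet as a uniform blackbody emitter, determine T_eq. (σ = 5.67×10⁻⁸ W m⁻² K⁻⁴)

T_eq ≈ 104 K

Flux at 5.31 AU: S = 1361/5.31² = 48.3 W m⁻².
Energy balance: absorbed = emitted ⇒ πR²·S(1−A) = 4πR²·σT_eq⁴, so T_eq⁴ = S(1−A)/(4σ).
T_eq = [48.3 × 0.56 / (4 × 5.67×10⁻⁸)]^(1/4) = (1.19×10⁸)^(1/4) = 104 K.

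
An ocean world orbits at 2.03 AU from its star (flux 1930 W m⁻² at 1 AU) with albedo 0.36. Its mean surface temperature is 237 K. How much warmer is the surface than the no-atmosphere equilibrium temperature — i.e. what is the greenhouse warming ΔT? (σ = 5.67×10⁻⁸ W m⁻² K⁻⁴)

S = 1930/2.03² = 468.3 W m⁻².
T_eq = [S(1−A)/(4σ)]^(1/4) = [468.3×0.64/(4×5.67×10⁻⁸)]^(1/4) = 190.7 K.
ΔT = T_surf − T_eq = 237 − 190.7.

ΔT ≈ 46.3 K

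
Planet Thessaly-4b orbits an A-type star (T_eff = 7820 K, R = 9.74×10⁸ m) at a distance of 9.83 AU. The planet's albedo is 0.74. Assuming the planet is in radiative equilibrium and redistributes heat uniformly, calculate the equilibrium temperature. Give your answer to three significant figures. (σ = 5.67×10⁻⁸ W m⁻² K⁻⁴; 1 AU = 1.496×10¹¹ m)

T_eq ≈ 102 K

d = 9.83 AU = 1.47×10¹² m.
L = 4πR_⋆²σT_⋆⁴ = 4π(9.74×10⁸)² × 5.67×10⁻⁸ × (7820)⁴ = 2.53×10²⁷ W.
S = L/(4πd²) = 93.0 W m⁻².
Energy balance: absorbed = emitted ⇒ πR²·S(1−A) = 4πR²·σT_eq⁴, so T_eq⁴ = S(1−A)/(4σ).
T_eq = [93.0 × 0.26 / (4 × 5.67×10⁻⁸)]^(1/4) = (1.07×10⁸)^(1/4) = 102 K.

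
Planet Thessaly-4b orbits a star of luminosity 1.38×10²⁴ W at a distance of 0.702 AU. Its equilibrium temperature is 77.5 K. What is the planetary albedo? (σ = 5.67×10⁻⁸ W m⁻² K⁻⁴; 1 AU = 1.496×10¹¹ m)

A ≈ 0.18

d = 0.702 AU = 1.05×10¹¹ m.
Flux: S = L/(4πd²) = 1.38×10²⁴/(4π×(1.05×10¹¹)²) = 9.96 W m⁻².
From T_eq⁴ = S(1−A)/(4σ): 1−A = 4σT_eq⁴/S.
1−A = 4 × 5.67×10⁻⁸ × (77.5)⁴ / 9.96 = 0.822.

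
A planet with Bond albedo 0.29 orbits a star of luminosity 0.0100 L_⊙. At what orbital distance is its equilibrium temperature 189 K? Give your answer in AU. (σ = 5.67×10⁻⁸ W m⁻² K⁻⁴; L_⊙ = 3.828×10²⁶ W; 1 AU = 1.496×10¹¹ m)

L = 0.0100 × 3.828×10²⁶ = 3.83×10²⁴ W.
From T_eq⁴ = L(1−A)/(16πσd²): d = √[L(1−A)/(16πσT_eq⁴)].
d = √[3.83×10²⁴ × 0.71 / (16π × 5.67×10⁻⁸ × (189)⁴)] = 2.73×10¹⁰ m = 0.183 AU.

d ≈ 0.183 AU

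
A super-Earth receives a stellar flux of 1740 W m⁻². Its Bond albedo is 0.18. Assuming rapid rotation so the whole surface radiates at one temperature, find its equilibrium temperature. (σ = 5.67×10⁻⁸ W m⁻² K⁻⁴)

T_eq ≈ 282 K

Energy balance: absorbed = emitted ⇒ πR²·S(1−A) = 4πR²·σT_eq⁴, so T_eq⁴ = S(1−A)/(4σ).
T_eq = [1740 × 0.82 / (4 × 5.67×10⁻⁸)]^(1/4) = (6.29×10⁹)^(1/4) = 282 K.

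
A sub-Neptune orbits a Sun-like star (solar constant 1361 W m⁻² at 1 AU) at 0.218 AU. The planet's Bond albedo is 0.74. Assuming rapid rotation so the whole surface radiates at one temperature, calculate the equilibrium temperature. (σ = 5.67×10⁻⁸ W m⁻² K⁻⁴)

T_eq ≈ 426 K

Flux at 0.218 AU: S = 1361/0.218² = 2.86×10⁴ W m⁻².
Energy balance: absorbed = emitted ⇒ πR²·S(1−A) = 4πR²·σT_eq⁴, so T_eq⁴ = S(1−A)/(4σ).
T_eq = [2.86×10⁴ × 0.26 / (4 × 5.67×10⁻⁸)]^(1/4) = (3.28×10¹⁰)^(1/4) = 426 K.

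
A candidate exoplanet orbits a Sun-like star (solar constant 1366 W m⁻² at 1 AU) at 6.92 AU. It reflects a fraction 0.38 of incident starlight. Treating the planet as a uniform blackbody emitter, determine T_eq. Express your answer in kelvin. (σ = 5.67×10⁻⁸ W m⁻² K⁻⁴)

Flux at 6.92 AU: S = 1366/6.92² = 28.5 W m⁻².
Energy balance: absorbed = emitted ⇒ πR²·S(1−A) = 4πR²·σT_eq⁴, so T_eq⁴ = S(1−A)/(4σ).
T_eq = [28.5 × 0.62 / (4 × 5.67×10⁻⁸)]^(1/4) = (7.80×10⁷)^(1/4) = 94.0 K.

T_eq ≈ 94.0 K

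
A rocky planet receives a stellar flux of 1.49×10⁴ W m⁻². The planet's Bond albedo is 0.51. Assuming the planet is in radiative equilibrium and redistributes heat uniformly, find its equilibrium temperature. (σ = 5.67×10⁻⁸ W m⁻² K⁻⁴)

Energy balance: absorbed = emitted ⇒ πR²·S(1−A) = 4πR²·σT_eq⁴, so T_eq⁴ = S(1−A)/(4σ).
T_eq = [1.49×10⁴ × 0.49 / (4 × 5.67×10⁻⁸)]^(1/4) = (3.22×10¹⁰)^(1/4) = 424 K.

T_eq ≈ 424 K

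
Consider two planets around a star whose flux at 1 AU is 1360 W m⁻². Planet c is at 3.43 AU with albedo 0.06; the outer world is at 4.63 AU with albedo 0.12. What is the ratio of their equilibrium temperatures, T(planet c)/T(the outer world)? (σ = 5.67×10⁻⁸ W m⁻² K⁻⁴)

T₁/T₂ ≈ 1.181

T_eq = [S₀(1−A)/(4σd²)]^(1/4), so T ∝ (1−A)^(1/4) / √d.
T₁ = [1360×0.94/(4×5.67×10⁻⁸×3.43²)]^(1/4) = 147.95 K.
T₂ = [1360×0.88/(4×5.67×10⁻⁸×4.63²)]^(1/4) = 125.26 K.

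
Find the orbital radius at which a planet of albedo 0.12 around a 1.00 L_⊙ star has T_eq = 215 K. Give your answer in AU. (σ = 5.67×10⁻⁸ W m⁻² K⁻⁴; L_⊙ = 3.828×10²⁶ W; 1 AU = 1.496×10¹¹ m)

L = 1.00 × 3.828×10²⁶ = 3.83×10²⁶ W.
From T_eq⁴ = L(1−A)/(16πσd²): d = √[L(1−A)/(16πσT_eq⁴)].
d = √[3.83×10²⁶ × 0.88 / (16π × 5.67×10⁻⁸ × (215)⁴)] = 2.35×10¹¹ m = 1.57 AU.

d ≈ 1.57 AU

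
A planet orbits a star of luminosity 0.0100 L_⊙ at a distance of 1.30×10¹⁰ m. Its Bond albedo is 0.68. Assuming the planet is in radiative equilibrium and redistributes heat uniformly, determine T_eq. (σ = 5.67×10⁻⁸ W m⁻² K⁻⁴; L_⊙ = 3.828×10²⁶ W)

L = 0.0100 × 3.828×10²⁶ = 3.83×10²⁴ W.
Flux: S = L/(4πd²) = 3.83×10²⁴/(4π×(1.30×10¹⁰)²) = 1800 W m⁻².
Energy balance: absorbed = emitted ⇒ πR²·S(1−A) = 4πR²·σT_eq⁴, so T_eq⁴ = S(1−A)/(4σ).
T_eq = [1800 × 0.32 / (4 × 5.67×10⁻⁸)]^(1/4) = (2.54×10⁹)^(1/4) = 225 K.

T_eq ≈ 225 K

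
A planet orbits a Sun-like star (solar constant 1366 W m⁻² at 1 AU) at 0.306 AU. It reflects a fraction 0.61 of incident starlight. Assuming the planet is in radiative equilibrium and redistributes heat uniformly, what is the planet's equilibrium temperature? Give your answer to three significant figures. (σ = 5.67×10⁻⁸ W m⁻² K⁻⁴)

T_eq ≈ 398 K

Flux at 0.306 AU: S = 1366/0.306² = 1.46×10⁴ W m⁻².
Energy balance: absorbed = emitted ⇒ πR²·S(1−A) = 4πR²·σT_eq⁴, so T_eq⁴ = S(1−A)/(4σ).
T_eq = [1.46×10⁴ × 0.39 / (4 × 5.67×10⁻⁸)]^(1/4) = (2.51×10¹⁰)^(1/4) = 398 K.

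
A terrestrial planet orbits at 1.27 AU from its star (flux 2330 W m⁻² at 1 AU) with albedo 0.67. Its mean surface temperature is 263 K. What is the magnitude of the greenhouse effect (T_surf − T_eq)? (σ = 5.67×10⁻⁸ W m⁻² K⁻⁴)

S = 2330/1.27² = 1445 W m⁻².
T_eq = [S(1−A)/(4σ)]^(1/4) = [1445×0.33/(4×5.67×10⁻⁸)]^(1/4) = 214.1 K.
ΔT = T_surf − T_eq = 263 − 214.1.

ΔT ≈ 48.9 K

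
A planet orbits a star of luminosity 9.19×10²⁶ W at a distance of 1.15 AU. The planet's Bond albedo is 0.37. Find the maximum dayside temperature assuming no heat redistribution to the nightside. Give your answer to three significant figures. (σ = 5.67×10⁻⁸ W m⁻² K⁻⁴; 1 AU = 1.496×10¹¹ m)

d = 1.15 AU = 1.72×10¹¹ m.
Flux: S = L/(4πd²) = 9.19×10²⁶/(4π×(1.72×10¹¹)²) = 2470 W m⁻².
With no redistribution each surface element balances locally: S(1−A) = σT⁴.
T = [2470 × 0.63 / 5.67×10⁻⁸]^(1/4) = (2.75×10¹⁰)^(1/4) = 407 K.

T_ss ≈ 407 K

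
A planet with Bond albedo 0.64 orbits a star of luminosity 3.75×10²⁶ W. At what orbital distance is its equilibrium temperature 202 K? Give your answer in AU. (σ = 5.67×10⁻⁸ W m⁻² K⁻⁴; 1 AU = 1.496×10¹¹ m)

d ≈ 1.13 AU

From T_eq⁴ = L(1−A)/(16πσd²): d = √[L(1−A)/(16πσT_eq⁴)].
d = √[3.75×10²⁶ × 0.36 / (16π × 5.67×10⁻⁸ × (202)⁴)] = 1.69×10¹¹ m = 1.13 AU.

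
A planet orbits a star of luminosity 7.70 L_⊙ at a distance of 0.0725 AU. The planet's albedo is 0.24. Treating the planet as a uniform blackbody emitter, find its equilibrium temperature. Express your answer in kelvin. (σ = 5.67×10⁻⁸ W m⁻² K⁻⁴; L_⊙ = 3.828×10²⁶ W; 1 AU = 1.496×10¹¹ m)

T_eq ≈ 1610 K

d = 0.0725 AU = 1.08×10¹⁰ m.
L = 7.70 × 3.828×10²⁶ = 2.95×10²⁷ W.
Flux: S = L/(4πd²) = 2.95×10²⁷/(4π×(1.08×10¹⁰)²) = 1.99×10⁶ W m⁻².
Energy balance: absorbed = emitted ⇒ πR²·S(1−A) = 4πR²·σT_eq⁴, so T_eq⁴ = S(1−A)/(4σ).
T_eq = [1.99×10⁶ × 0.76 / (4 × 5.67×10⁻⁸)]^(1/4) = (6.68×10¹²)^(1/4) = 1610 K.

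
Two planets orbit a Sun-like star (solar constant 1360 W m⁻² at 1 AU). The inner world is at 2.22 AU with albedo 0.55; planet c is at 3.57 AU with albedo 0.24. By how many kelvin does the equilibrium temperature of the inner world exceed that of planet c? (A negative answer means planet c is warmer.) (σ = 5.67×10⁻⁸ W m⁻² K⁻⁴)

ΔT ≈ 15.5 K

T_eq = [S₀(1−A)/(4σd²)]^(1/4), so T ∝ (1−A)^(1/4) / √d.
T₁ = [1360×0.45/(4×5.67×10⁻⁸×2.22²)]^(1/4) = 152.97 K.
T₂ = [1360×0.76/(4×5.67×10⁻⁸×3.57²)]^(1/4) = 137.51 K.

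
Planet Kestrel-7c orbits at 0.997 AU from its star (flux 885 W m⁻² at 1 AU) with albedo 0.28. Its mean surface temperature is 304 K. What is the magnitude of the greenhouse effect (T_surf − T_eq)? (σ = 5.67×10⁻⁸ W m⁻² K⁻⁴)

ΔT ≈ 73.4 K

S = 885/0.997² = 890.3 W m⁻².
T_eq = [S(1−A)/(4σ)]^(1/4) = [890.3×0.72/(4×5.67×10⁻⁸)]^(1/4) = 230.6 K.
ΔT = T_surf − T_eq = 304 − 230.6.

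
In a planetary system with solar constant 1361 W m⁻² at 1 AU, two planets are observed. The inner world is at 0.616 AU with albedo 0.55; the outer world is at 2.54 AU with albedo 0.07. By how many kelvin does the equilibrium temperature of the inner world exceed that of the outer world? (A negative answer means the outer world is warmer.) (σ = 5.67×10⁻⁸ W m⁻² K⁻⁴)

ΔT ≈ 118.9 K

T_eq = [S₀(1−A)/(4σd²)]^(1/4), so T ∝ (1−A)^(1/4) / √d.
T₁ = [1361×0.45/(4×5.67×10⁻⁸×0.616²)]^(1/4) = 290.45 K.
T₂ = [1361×0.93/(4×5.67×10⁻⁸×2.54²)]^(1/4) = 171.50 K.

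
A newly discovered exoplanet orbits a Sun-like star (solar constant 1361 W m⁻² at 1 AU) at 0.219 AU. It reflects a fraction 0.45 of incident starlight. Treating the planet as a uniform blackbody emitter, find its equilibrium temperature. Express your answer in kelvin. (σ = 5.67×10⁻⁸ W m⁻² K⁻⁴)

Flux at 0.219 AU: S = 1361/0.219² = 2.84×10⁴ W m⁻².
Energy balance: absorbed = emitted ⇒ πR²·S(1−A) = 4πR²·σT_eq⁴, so T_eq⁴ = S(1−A)/(4σ).
T_eq = [2.84×10⁴ × 0.55 / (4 × 5.67×10⁻⁸)]^(1/4) = (6.88×10¹⁰)^(1/4) = 512 K.

T_eq ≈ 512 K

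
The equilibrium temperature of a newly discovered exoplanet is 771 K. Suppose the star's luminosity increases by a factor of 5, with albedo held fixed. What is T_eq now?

T_eq ≈ 1150 K

T_eq ∝ L^(1/4) · d^(−1/2).
T′ = 771 × 5^(1/4) = 1150 K.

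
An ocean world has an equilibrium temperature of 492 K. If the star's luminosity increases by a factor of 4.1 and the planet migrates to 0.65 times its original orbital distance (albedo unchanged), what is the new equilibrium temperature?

T_eq ≈ 868 K

T_eq ∝ L^(1/4) · d^(−1/2).
T′ = 492 × 4.1^(1/4) / 0.65^(1/2) = 868 K.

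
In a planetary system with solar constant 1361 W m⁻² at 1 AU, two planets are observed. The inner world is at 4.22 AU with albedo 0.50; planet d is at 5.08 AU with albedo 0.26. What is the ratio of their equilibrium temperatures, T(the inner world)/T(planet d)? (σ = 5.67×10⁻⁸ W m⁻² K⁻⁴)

T_eq = [S₀(1−A)/(4σd²)]^(1/4), so T ∝ (1−A)^(1/4) / √d.
T₁ = [1361×0.50/(4×5.67×10⁻⁸×4.22²)]^(1/4) = 113.93 K.
T₂ = [1361×0.74/(4×5.67×10⁻⁸×5.08²)]^(1/4) = 114.53 K.

T₁/T₂ ≈ 0.995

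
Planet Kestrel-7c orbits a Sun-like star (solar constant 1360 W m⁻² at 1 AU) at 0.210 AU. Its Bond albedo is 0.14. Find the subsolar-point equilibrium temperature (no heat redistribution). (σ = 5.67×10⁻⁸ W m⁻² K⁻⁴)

Flux at 0.210 AU: S = 1360/0.210² = 3.08×10⁴ W m⁻².
At the subsolar point the surface absorbs S(1−A) and emits σT⁴ per unit area — no factor of 4, since only the local patch is in balance.
T = [3.08×10⁴ × 0.86 / 5.67×10⁻⁸]^(1/4) = (4.68×10¹¹)^(1/4) = 827 K.

T_ss ≈ 827 K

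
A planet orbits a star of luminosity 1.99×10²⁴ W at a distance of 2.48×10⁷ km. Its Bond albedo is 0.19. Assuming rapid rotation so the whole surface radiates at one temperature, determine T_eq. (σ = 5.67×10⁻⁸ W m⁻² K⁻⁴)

T_eq ≈ 174 K

d = 2.48×10⁷ km = 2.48×10¹⁰ m.
Flux: S = L/(4πd²) = 1.99×10²⁴/(4π×(2.48×10¹⁰)²) = 257 W m⁻².
Energy balance: absorbed = emitted ⇒ πR²·S(1−A) = 4πR²·σT_eq⁴, so T_eq⁴ = S(1−A)/(4σ).
T_eq = [257 × 0.81 / (4 × 5.67×10⁻⁸)]^(1/4) = (9.20×10⁸)^(1/4) = 174 K.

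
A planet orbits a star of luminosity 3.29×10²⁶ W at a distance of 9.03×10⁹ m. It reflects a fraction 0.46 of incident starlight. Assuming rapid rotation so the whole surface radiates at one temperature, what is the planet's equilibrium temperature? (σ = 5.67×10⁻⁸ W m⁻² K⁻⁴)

Flux: S = L/(4πd²) = 3.29×10²⁶/(4π×(9.03×10⁹)²) = 3.21×10⁵ W m⁻².
Energy balance: absorbed = emitted ⇒ πR²·S(1−A) = 4πR²·σT_eq⁴, so T_eq⁴ = S(1−A)/(4σ).
T_eq = [3.21×10⁵ × 0.54 / (4 × 5.67×10⁻⁸)]^(1/4) = (7.64×10¹¹)^(1/4) = 935 K.

T_eq ≈ 935 K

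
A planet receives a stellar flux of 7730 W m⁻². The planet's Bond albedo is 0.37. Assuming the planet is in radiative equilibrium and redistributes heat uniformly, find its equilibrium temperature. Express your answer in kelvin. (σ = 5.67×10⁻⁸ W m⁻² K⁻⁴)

Energy balance: absorbed = emitted ⇒ πR²·S(1−A) = 4πR²·σT_eq⁴, so T_eq⁴ = S(1−A)/(4σ).
T_eq = [7730 × 0.63 / (4 × 5.67×10⁻⁸)]^(1/4) = (2.15×10¹⁰)^(1/4) = 383 K.

T_eq ≈ 383 K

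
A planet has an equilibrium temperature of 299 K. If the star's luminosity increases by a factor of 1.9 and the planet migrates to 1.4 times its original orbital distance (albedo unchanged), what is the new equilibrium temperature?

T_eq ≈ 297 K

T_eq ∝ L^(1/4) · d^(−1/2).
T′ = 299 × 1.9^(1/4) / 1.4^(1/2) = 297 K.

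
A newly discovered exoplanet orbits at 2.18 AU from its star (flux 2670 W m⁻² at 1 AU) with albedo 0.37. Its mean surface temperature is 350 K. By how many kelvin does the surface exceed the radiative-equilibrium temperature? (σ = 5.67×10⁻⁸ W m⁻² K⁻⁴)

S = 2670/2.18² = 561.8 W m⁻².
T_eq = [S(1−A)/(4σ)]^(1/4) = [561.8×0.63/(4×5.67×10⁻⁸)]^(1/4) = 198.8 K.
ΔT = T_surf − T_eq = 350 − 198.8.

ΔT ≈ 151.2 K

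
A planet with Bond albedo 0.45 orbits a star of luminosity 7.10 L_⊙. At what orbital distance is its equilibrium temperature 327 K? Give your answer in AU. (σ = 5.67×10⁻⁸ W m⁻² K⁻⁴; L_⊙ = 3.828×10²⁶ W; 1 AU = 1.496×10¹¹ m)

L = 7.10 × 3.828×10²⁶ = 2.72×10²⁷ W.
From T_eq⁴ = L(1−A)/(16πσd²): d = √[L(1−A)/(16πσT_eq⁴)].
d = √[2.72×10²⁷ × 0.55 / (16π × 5.67×10⁻⁸ × (327)⁴)] = 2.14×10¹¹ m = 1.43 AU.

d ≈ 1.43 AU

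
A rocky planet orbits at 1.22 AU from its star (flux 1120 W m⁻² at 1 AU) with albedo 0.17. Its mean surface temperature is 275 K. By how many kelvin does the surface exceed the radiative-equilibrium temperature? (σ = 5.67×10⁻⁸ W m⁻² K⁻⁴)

ΔT ≈ 45.9 K

S = 1120/1.22² = 752.5 W m⁻².
T_eq = [S(1−A)/(4σ)]^(1/4) = [752.5×0.83/(4×5.67×10⁻⁸)]^(1/4) = 229.1 K.
ΔT = T_surf − T_eq = 275 − 229.1.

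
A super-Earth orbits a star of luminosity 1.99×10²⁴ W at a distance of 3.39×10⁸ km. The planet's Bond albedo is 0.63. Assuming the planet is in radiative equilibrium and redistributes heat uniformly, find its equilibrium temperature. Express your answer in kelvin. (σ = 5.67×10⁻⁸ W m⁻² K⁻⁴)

T_eq ≈ 38.7 K

d = 3.39×10⁸ km = 3.39×10¹¹ m.
Flux: S = L/(4πd²) = 1.99×10²⁴/(4π×(3.39×10¹¹)²) = 1.38 W m⁻².
Energy balance: absorbed = emitted ⇒ πR²·S(1−A) = 4πR²·σT_eq⁴, so T_eq⁴ = S(1−A)/(4σ).
T_eq = [1.38 × 0.37 / (4 × 5.67×10⁻⁸)]^(1/4) = (2.25×10⁶)^(1/4) = 38.7 K.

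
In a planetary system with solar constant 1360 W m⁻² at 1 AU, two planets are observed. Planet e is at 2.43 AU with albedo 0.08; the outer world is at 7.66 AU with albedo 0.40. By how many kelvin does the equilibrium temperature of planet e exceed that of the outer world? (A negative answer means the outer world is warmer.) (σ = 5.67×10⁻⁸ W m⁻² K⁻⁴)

T_eq = [S₀(1−A)/(4σd²)]^(1/4), so T ∝ (1−A)^(1/4) / √d.
T₁ = [1360×0.92/(4×5.67×10⁻⁸×2.43²)]^(1/4) = 174.83 K.
T₂ = [1360×0.60/(4×5.67×10⁻⁸×7.66²)]^(1/4) = 88.49 K.

ΔT ≈ 86.3 K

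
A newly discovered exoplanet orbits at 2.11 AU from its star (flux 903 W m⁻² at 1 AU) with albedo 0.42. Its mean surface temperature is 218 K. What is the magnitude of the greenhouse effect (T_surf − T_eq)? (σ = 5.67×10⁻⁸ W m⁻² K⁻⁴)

S = 903/2.11² = 202.8 W m⁻².
T_eq = [S(1−A)/(4σ)]^(1/4) = [202.8×0.58/(4×5.67×10⁻⁸)]^(1/4) = 150.9 K.
ΔT = T_surf − T_eq = 218 − 150.9.

ΔT ≈ 67.1 K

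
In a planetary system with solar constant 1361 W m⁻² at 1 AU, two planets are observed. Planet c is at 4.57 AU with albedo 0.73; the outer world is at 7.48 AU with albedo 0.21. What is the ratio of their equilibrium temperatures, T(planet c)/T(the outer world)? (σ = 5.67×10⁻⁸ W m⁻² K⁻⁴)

T₁/T₂ ≈ 0.978

T_eq = [S₀(1−A)/(4σd²)]^(1/4), so T ∝ (1−A)^(1/4) / √d.
T₁ = [1361×0.27/(4×5.67×10⁻⁸×4.57²)]^(1/4) = 93.85 K.
T₂ = [1361×0.79/(4×5.67×10⁻⁸×7.48²)]^(1/4) = 95.94 K.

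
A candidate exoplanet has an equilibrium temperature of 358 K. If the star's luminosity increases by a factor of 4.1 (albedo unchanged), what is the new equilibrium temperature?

T_eq ∝ L^(1/4) · d^(−1/2).
T′ = 358 × 4.1^(1/4) = 509 K.

T_eq ≈ 509 K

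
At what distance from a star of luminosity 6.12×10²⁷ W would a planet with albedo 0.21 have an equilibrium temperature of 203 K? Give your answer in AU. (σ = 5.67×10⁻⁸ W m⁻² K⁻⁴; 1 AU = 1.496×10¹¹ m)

d ≈ 6.68 AU

From T_eq⁴ = L(1−A)/(16πσd²): d = √[L(1−A)/(16πσT_eq⁴)].
d = √[6.12×10²⁷ × 0.79 / (16π × 5.67×10⁻⁸ × (203)⁴)] = 9.99×10¹¹ m = 6.68 AU.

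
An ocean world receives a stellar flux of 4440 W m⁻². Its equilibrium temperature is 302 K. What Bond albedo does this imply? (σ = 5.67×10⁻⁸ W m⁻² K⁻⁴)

From T_eq⁴ = S(1−A)/(4σ): 1−A = 4σT_eq⁴/S.
1−A = 4 × 5.67×10⁻⁸ × (302)⁴ / 4440 = 0.425.

A ≈ 0.58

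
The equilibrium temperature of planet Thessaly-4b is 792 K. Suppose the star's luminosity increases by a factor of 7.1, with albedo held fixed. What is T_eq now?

T_eq ≈ 1290 K

T_eq ∝ L^(1/4) · d^(−1/2).
T′ = 792 × 7.1^(1/4) = 1290 K.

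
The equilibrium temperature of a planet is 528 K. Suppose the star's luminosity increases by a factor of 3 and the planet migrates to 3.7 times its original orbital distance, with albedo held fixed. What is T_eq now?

T_eq ≈ 361 K

T_eq ∝ L^(1/4) · d^(−1/2).
T′ = 528 × 3^(1/4) / 3.7^(1/2) = 361 K.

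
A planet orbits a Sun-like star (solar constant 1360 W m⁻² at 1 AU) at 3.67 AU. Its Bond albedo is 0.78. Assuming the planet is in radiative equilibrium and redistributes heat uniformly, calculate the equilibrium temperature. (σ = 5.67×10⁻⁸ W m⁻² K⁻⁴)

Flux at 3.67 AU: S = 1360/3.67² = 101 W m⁻².
Energy balance: absorbed = emitted ⇒ πR²·S(1−A) = 4πR²·σT_eq⁴, so T_eq⁴ = S(1−A)/(4σ).
T_eq = [101 × 0.22 / (4 × 5.67×10⁻⁸)]^(1/4) = (9.79×10⁷)^(1/4) = 99.5 K.

T_eq ≈ 99.5 K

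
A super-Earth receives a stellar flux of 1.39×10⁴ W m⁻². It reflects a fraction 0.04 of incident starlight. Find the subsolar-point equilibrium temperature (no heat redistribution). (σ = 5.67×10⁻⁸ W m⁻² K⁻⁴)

At the subsolar point the surface absorbs S(1−A) and emits σT⁴ per unit area — no factor of 4, since only the local patch is in balance.
T = [1.39×10⁴ × 0.96 / 5.67×10⁻⁸]^(1/4) = (2.35×10¹¹)^(1/4) = 697 K.

T_ss ≈ 697 K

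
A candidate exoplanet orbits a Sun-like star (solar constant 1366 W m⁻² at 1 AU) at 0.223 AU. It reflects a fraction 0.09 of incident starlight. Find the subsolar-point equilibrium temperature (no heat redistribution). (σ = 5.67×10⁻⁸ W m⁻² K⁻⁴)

Flux at 0.223 AU: S = 1366/0.223² = 2.75×10⁴ W m⁻².
At the subsolar point the surface absorbs S(1−A) and emits σT⁴ per unit area — no factor of 4, since only the local patch is in balance.
T = [2.75×10⁴ × 0.91 / 5.67×10⁻⁸]^(1/4) = (4.41×10¹¹)^(1/4) = 815 K.

T_ss ≈ 815 K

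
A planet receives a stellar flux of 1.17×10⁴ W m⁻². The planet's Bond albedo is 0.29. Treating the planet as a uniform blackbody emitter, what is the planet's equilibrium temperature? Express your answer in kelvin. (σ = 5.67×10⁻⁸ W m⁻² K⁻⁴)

T_eq ≈ 437 K

Energy balance: absorbed = emitted ⇒ πR²·S(1−A) = 4πR²·σT_eq⁴, so T_eq⁴ = S(1−A)/(4σ).
T_eq = [1.17×10⁴ × 0.71 / (4 × 5.67×10⁻⁸)]^(1/4) = (3.66×10¹⁰)^(1/4) = 437 K.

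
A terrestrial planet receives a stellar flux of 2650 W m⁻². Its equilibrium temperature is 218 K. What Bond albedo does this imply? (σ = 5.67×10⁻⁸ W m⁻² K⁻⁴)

From T_eq⁴ = S(1−A)/(4σ): 1−A = 4σT_eq⁴/S.
1−A = 4 × 5.67×10⁻⁸ × (218)⁴ / 2650 = 0.193.

A ≈ 0.81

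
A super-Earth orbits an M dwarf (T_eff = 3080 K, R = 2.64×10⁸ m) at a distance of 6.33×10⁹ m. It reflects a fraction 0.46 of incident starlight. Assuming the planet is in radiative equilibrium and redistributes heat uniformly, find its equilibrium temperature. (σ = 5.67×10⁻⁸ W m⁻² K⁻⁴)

L = 4πR_⋆²σT_⋆⁴ = 4π(2.64×10⁸)² × 5.67×10⁻⁸ × (3080)⁴ = 4.47×10²⁴ W.
S = L/(4πd²) = 8880 W m⁻².
Energy balance: absorbed = emitted ⇒ πR²·S(1−A) = 4πR²·σT_eq⁴, so T_eq⁴ = S(1−A)/(4σ).
T_eq = [8880 × 0.54 / (4 × 5.67×10⁻⁸)]^(1/4) = (2.11×10¹⁰)^(1/4) = 381 K.

T_eq ≈ 381 K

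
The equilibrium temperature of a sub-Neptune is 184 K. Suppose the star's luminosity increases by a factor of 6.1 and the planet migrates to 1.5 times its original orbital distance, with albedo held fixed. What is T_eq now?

T_eq ≈ 236 K

T_eq ∝ L^(1/4) · d^(−1/2).
T′ = 184 × 6.1^(1/4) / 1.5^(1/2) = 236 K.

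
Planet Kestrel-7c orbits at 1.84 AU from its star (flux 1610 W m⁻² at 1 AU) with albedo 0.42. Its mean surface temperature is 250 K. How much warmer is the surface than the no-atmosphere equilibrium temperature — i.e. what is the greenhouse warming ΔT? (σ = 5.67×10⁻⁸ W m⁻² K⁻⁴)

ΔT ≈ 63.3 K

S = 1610/1.84² = 475.5 W m⁻².
T_eq = [S(1−A)/(4σ)]^(1/4) = [475.5×0.58/(4×5.67×10⁻⁸)]^(1/4) = 186.7 K.
ΔT = T_surf − T_eq = 250 − 186.7.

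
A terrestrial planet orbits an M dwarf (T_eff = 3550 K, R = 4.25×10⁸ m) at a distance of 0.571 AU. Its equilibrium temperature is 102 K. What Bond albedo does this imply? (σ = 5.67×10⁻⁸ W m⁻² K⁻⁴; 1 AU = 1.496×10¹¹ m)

d = 0.571 AU = 8.54×10¹⁰ m.
L = 4πR_⋆²σT_⋆⁴ = 4π(4.25×10⁸)² × 5.67×10⁻⁸ × (3550)⁴ = 2.04×10²⁵ W.
S = L/(4πd²) = 223 W m⁻².
From T_eq⁴ = S(1−A)/(4σ): 1−A = 4σT_eq⁴/S.
1−A = 4 × 5.67×10⁻⁸ × (102)⁴ / 223 = 0.110.

A ≈ 0.89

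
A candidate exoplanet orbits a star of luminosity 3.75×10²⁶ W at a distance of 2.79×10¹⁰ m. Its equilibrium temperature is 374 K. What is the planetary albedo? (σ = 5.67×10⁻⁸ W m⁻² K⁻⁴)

A ≈ 0.88

Flux: S = L/(4πd²) = 3.75×10²⁶/(4π×(2.79×10¹⁰)²) = 3.83×10⁴ W m⁻².
From T_eq⁴ = S(1−A)/(4σ): 1−A = 4σT_eq⁴/S.
1−A = 4 × 5.67×10⁻⁸ × (374)⁴ / 3.83×10⁴ = 0.116.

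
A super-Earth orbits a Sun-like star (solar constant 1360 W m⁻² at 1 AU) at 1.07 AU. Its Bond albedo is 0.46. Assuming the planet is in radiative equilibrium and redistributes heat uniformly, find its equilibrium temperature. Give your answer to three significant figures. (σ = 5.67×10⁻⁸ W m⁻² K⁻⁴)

Flux at 1.07 AU: S = 1360/1.07² = 1190 W m⁻².
Energy balance: absorbed = emitted ⇒ πR²·S(1−A) = 4πR²·σT_eq⁴, so T_eq⁴ = S(1−A)/(4σ).
T_eq = [1190 × 0.54 / (4 × 5.67×10⁻⁸)]^(1/4) = (2.83×10⁹)^(1/4) = 231 K.

T_eq ≈ 231 K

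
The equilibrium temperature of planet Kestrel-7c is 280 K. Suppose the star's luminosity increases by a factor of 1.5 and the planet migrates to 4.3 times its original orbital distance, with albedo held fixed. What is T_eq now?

T_eq ≈ 149 K

T_eq ∝ L^(1/4) · d^(−1/2).
T′ = 280 × 1.5^(1/4) / 4.3^(1/2) = 149 K.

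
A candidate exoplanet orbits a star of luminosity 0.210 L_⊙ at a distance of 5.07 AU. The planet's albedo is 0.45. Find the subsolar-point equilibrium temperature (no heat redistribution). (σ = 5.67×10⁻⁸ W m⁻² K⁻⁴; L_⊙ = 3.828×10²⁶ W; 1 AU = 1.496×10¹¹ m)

T_ss ≈ 102 K

d = 5.07 AU = 7.58×10¹¹ m.
L = 0.210 × 3.828×10²⁶ = 8.04×10²⁵ W.
Flux: S = L/(4πd²) = 8.04×10²⁵/(4π×(7.58×10¹¹)²) = 11.1 W m⁻².
At the subsolar point the surface absorbs S(1−A) and emits σT⁴ per unit area — no factor of 4, since only the local patch is in balance.
T = [11.1 × 0.55 / 5.67×10⁻⁸]^(1/4) = (1.08×10⁸)^(1/4) = 102 K.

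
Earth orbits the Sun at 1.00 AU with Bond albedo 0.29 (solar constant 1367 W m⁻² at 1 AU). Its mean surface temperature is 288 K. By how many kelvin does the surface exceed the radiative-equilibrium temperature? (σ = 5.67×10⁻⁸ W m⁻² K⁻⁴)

S = 1367/1.00² = 1367 W m⁻².
T_eq = [S(1−A)/(4σ)]^(1/4) = [1367×0.71/(4×5.67×10⁻⁸)]^(1/4) = 255.8 K.
ΔT = T_surf − T_eq = 288 − 255.8.

ΔT ≈ 32.2 K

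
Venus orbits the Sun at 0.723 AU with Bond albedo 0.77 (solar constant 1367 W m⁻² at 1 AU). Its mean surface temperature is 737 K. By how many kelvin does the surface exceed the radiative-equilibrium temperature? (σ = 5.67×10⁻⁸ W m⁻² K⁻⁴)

ΔT ≈ 510.1 K

S = 1367/0.723² = 2615 W m⁻².
T_eq = [S(1−A)/(4σ)]^(1/4) = [2615×0.23/(4×5.67×10⁻⁸)]^(1/4) = 226.9 K.
ΔT = T_surf − T_eq = 737 − 226.9.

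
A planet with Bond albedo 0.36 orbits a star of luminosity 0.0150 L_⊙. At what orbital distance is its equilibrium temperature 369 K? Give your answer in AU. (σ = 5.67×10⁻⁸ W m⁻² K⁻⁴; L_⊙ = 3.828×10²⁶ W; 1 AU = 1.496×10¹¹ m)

L = 0.0150 × 3.828×10²⁶ = 5.74×10²⁴ W.
From T_eq⁴ = L(1−A)/(16πσd²): d = √[L(1−A)/(16πσT_eq⁴)].
d = √[5.74×10²⁴ × 0.64 / (16π × 5.67×10⁻⁸ × (369)⁴)] = 8.34×10⁹ m = 0.0557 AU.

d ≈ 0.0557 AU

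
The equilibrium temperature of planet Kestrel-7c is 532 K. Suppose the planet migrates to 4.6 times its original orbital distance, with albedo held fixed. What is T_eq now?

T_eq ≈ 248 K

T_eq ∝ L^(1/4) · d^(−1/2).
T′ = 532 / 4.6^(1/2) = 248 K.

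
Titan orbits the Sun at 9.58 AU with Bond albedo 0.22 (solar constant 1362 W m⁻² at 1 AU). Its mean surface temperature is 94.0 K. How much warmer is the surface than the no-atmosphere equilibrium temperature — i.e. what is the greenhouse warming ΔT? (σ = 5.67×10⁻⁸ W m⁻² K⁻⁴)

ΔT ≈ 9.5 K

S = 1362/9.58² = 14.84 W m⁻².
T_eq = [S(1−A)/(4σ)]^(1/4) = [14.84×0.78/(4×5.67×10⁻⁸)]^(1/4) = 84.5 K.
ΔT = T_surf − T_eq = 94 − 84.5.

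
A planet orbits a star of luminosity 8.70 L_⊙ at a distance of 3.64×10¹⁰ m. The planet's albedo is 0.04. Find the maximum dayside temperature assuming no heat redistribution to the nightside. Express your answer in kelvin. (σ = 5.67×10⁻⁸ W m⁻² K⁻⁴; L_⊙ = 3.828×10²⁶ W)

L = 8.70 × 3.828×10²⁶ = 3.33×10²⁷ W.
Flux: S = L/(4πd²) = 3.33×10²⁷/(4π×(3.64×10¹⁰)²) = 2.00×10⁵ W m⁻².
With no redistribution each surface element balances locally: S(1−A) = σT⁴.
T = [2.00×10⁵ × 0.96 / 5.67×10⁻⁸]^(1/4) = (3.39×10¹²)^(1/4) = 1360 K.

T_ss ≈ 1360 K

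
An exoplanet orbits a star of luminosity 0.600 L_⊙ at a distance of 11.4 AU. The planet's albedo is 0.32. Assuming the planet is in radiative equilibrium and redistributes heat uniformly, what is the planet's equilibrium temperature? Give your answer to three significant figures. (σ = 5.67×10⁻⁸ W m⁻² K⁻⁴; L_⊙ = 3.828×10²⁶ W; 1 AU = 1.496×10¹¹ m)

d = 11.4 AU = 1.71×10¹² m.
L = 0.600 × 3.828×10²⁶ = 2.30×10²⁶ W.
Flux: S = L/(4πd²) = 2.30×10²⁶/(4π×(1.71×10¹²)²) = 6.28 W m⁻².
Energy balance: absorbed = emitted ⇒ πR²·S(1−A) = 4πR²·σT_eq⁴, so T_eq⁴ = S(1−A)/(4σ).
T_eq = [6.28 × 0.68 / (4 × 5.67×10⁻⁸)]^(1/4) = (1.88×10⁷)^(1/4) = 65.9 K.

T_eq ≈ 65.9 K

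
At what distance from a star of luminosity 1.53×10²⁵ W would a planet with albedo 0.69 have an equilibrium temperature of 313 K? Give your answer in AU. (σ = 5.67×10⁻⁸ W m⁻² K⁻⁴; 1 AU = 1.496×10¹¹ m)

From T_eq⁴ = L(1−A)/(16πσd²): d = √[L(1−A)/(16πσT_eq⁴)].
d = √[1.53×10²⁵ × 0.31 / (16π × 5.67×10⁻⁸ × (313)⁴)] = 1.32×10¹⁰ m = 0.0880 AU.

d ≈ 0.0880 AU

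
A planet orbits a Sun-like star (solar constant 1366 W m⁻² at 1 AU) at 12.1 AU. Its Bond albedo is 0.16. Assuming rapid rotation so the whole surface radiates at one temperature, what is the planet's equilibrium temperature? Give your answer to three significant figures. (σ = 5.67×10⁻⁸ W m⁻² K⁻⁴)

Flux at 12.1 AU: S = 1366/12.1² = 9.33 W m⁻².
Energy balance: absorbed = emitted ⇒ πR²·S(1−A) = 4πR²·σT_eq⁴, so T_eq⁴ = S(1−A)/(4σ).
T_eq = [9.33 × 0.84 / (4 × 5.67×10⁻⁸)]^(1/4) = (3.46×10⁷)^(1/4) = 76.7 K.

T_eq ≈ 76.7 K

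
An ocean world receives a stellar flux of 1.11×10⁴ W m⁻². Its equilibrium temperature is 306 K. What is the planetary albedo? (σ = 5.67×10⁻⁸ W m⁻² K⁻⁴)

From T_eq⁴ = S(1−A)/(4σ): 1−A = 4σT_eq⁴/S.
1−A = 4 × 5.67×10⁻⁸ × (306)⁴ / 1.11×10⁴ = 0.179.

A ≈ 0.82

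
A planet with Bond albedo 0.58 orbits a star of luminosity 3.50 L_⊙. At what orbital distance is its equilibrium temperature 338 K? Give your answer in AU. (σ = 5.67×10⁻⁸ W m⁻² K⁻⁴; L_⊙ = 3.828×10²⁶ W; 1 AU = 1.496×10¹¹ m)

d ≈ 0.822 AU

L = 3.50 × 3.828×10²⁶ = 1.34×10²⁷ W.
From T_eq⁴ = L(1−A)/(16πσd²): d = √[L(1−A)/(16πσT_eq⁴)].
d = √[1.34×10²⁷ × 0.42 / (16π × 5.67×10⁻⁸ × (338)⁴)] = 1.23×10¹¹ m = 0.822 AU.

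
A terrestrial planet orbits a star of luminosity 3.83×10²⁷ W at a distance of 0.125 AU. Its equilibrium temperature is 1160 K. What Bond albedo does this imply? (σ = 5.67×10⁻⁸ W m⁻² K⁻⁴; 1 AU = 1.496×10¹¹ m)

A ≈ 0.53

d = 0.125 AU = 1.87×10¹⁰ m.
Flux: S = L/(4πd²) = 3.83×10²⁷/(4π×(1.87×10¹⁰)²) = 8.72×10⁵ W m⁻².
From T_eq⁴ = S(1−A)/(4σ): 1−A = 4σT_eq⁴/S.
1−A = 4 × 5.67×10⁻⁸ × (1160)⁴ / 8.72×10⁵ = 0.471.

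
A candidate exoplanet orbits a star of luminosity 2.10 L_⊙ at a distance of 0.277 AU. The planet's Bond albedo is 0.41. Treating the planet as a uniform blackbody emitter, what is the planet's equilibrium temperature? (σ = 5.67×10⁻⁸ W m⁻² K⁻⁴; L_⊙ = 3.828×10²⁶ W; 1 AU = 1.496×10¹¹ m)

d = 0.277 AU = 4.14×10¹⁰ m.
L = 2.10 × 3.828×10²⁶ = 8.04×10²⁶ W.
Flux: S = L/(4πd²) = 8.04×10²⁶/(4π×(4.14×10¹⁰)²) = 3.73×10⁴ W m⁻².
Energy balance: absorbed = emitted ⇒ πR²·S(1−A) = 4πR²·σT_eq⁴, so T_eq⁴ = S(1−A)/(4σ).
T_eq = [3.73×10⁴ × 0.59 / (4 × 5.67×10⁻⁸)]^(1/4) = (9.69×10¹⁰)^(1/4) = 558 K.

T_eq ≈ 558 K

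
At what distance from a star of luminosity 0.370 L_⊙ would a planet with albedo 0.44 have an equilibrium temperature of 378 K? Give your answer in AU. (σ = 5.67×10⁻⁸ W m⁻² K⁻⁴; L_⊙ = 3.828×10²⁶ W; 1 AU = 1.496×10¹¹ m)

d ≈ 0.247 AU

L = 0.370 × 3.828×10²⁶ = 1.42×10²⁶ W.
From T_eq⁴ = L(1−A)/(16πσd²): d = √[L(1−A)/(16πσT_eq⁴)].
d = √[1.42×10²⁶ × 0.56 / (16π × 5.67×10⁻⁸ × (378)⁴)] = 3.69×10¹⁰ m = 0.247 AU.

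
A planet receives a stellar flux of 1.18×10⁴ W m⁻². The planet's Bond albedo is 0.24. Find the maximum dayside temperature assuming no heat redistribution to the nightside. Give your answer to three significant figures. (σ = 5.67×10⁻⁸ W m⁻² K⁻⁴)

T_ss ≈ 631 K

With no redistribution each surface element balances locally: S(1−A) = σT⁴.
T = [1.18×10⁴ × 0.76 / 5.67×10⁻⁸]^(1/4) = (1.58×10¹¹)^(1/4) = 631 K.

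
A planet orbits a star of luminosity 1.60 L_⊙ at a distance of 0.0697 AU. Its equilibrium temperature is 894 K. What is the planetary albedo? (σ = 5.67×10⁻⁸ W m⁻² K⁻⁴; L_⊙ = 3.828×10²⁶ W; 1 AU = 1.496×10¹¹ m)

A ≈ 0.68

d = 0.0697 AU = 1.04×10¹⁰ m.
L = 1.60 × 3.828×10²⁶ = 6.12×10²⁶ W.
Flux: S = L/(4πd²) = 6.12×10²⁶/(4π×(1.04×10¹⁰)²) = 4.48×10⁵ W m⁻².
From T_eq⁴ = S(1−A)/(4σ): 1−A = 4σT_eq⁴/S.
1−A = 4 × 5.67×10⁻⁸ × (894)⁴ / 4.48×10⁵ = 0.323.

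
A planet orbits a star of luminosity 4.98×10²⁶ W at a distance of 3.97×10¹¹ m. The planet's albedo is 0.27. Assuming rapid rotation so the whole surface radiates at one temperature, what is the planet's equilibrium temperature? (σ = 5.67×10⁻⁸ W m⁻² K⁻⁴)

Flux: S = L/(4πd²) = 4.98×10²⁶/(4π×(3.97×10¹¹)²) = 251 W m⁻².
Energy balance: absorbed = emitted ⇒ πR²·S(1−A) = 4πR²·σT_eq⁴, so T_eq⁴ = S(1−A)/(4σ).
T_eq = [251 × 0.73 / (4 × 5.67×10⁻⁸)]^(1/4) = (8.09×10⁸)^(1/4) = 169 K.

T_eq ≈ 169 K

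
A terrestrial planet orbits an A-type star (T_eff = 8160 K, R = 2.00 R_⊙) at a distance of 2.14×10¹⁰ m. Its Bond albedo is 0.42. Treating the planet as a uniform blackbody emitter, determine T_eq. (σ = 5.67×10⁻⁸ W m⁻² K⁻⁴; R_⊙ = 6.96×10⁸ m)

T_eq ≈ 1280 K

R_⋆ = 2.00 × 6.96×10⁸ = 1.39×10⁹ m.
L = 4πR_⋆²σT_⋆⁴ = 4π(1.39×10⁹)² × 5.67×10⁻⁸ × (8160)⁴ = 6.12×10²⁷ W.
S = L/(4πd²) = 1.06×10⁶ W m⁻².
Energy balance: absorbed = emitted ⇒ πR²·S(1−A) = 4πR²·σT_eq⁴, so T_eq⁴ = S(1−A)/(4σ).
T_eq = [1.06×10⁶ × 0.58 / (4 × 5.67×10⁻⁸)]^(1/4) = (2.72×10¹²)^(1/4) = 1280 K.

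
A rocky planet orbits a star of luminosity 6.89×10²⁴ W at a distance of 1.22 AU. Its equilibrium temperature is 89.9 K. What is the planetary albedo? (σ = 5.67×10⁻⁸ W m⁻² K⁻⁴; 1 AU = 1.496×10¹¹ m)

A ≈ 0.10

d = 1.22 AU = 1.83×10¹¹ m.
Flux: S = L/(4πd²) = 6.89×10²⁴/(4π×(1.83×10¹¹)²) = 16.5 W m⁻².
From T_eq⁴ = S(1−A)/(4σ): 1−A = 4σT_eq⁴/S.
1−A = 4 × 5.67×10⁻⁸ × (89.9)⁴ / 16.5 = 0.900.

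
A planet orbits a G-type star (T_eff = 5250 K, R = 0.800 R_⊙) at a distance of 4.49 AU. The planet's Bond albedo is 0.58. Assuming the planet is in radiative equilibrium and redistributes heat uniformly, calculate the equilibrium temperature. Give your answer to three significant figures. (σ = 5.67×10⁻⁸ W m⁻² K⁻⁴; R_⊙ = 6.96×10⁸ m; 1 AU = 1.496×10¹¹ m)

R_⋆ = 0.800 × 6.96×10⁸ = 5.57×10⁸ m.
d = 4.49 AU = 6.72×10¹¹ m.
L = 4πR_⋆²σT_⋆⁴ = 4π(5.57×10⁸)² × 5.67×10⁻⁸ × (5250)⁴ = 1.68×10²⁶ W.
S = L/(4πd²) = 29.6 W m⁻².
Energy balance: absorbed = emitted ⇒ πR²·S(1−A) = 4πR²·σT_eq⁴, so T_eq⁴ = S(1−A)/(4σ).
T_eq = [29.6 × 0.42 / (4 × 5.67×10⁻⁸)]^(1/4) = (5.48×10⁷)^(1/4) = 86.0 K.

T_eq ≈ 86.0 K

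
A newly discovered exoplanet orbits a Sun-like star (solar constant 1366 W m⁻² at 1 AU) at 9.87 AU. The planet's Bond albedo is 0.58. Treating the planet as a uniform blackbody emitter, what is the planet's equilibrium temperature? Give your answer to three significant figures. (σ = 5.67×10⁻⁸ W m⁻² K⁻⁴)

T_eq ≈ 71.4 K

Flux at 9.87 AU: S = 1366/9.87² = 14.0 W m⁻².
Energy balance: absorbed = emitted ⇒ πR²·S(1−A) = 4πR²·σT_eq⁴, so T_eq⁴ = S(1−A)/(4σ).
T_eq = [14.0 × 0.42 / (4 × 5.67×10⁻⁸)]^(1/4) = (2.60×10⁷)^(1/4) = 71.4 K.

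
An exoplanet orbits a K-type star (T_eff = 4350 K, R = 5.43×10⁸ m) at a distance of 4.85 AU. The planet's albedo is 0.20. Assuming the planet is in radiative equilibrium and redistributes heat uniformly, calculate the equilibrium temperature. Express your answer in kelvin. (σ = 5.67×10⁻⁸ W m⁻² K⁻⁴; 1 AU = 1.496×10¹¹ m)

T_eq ≈ 79.6 K

d = 4.85 AU = 7.26×10¹¹ m.
L = 4πR_⋆²σT_⋆⁴ = 4π(5.43×10⁸)² × 5.67×10⁻⁸ × (4350)⁴ = 7.52×10²⁵ W.
S = L/(4πd²) = 11.4 W m⁻².
Energy balance: absorbed = emitted ⇒ πR²·S(1−A) = 4πR²·σT_eq⁴, so T_eq⁴ = S(1−A)/(4σ).
T_eq = [11.4 × 0.80 / (4 × 5.67×10⁻⁸)]^(1/4) = (4.01×10⁷)^(1/4) = 79.6 K.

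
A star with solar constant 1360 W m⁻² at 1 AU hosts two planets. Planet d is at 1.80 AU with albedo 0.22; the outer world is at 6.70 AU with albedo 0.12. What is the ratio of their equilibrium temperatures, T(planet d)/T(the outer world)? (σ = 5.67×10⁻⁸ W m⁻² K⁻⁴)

T₁/T₂ ≈ 1.872

T_eq = [S₀(1−A)/(4σd²)]^(1/4), so T ∝ (1−A)^(1/4) / √d.
T₁ = [1360×0.78/(4×5.67×10⁻⁸×1.80²)]^(1/4) = 194.92 K.
T₂ = [1360×0.88/(4×5.67×10⁻⁸×6.70²)]^(1/4) = 104.13 K.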